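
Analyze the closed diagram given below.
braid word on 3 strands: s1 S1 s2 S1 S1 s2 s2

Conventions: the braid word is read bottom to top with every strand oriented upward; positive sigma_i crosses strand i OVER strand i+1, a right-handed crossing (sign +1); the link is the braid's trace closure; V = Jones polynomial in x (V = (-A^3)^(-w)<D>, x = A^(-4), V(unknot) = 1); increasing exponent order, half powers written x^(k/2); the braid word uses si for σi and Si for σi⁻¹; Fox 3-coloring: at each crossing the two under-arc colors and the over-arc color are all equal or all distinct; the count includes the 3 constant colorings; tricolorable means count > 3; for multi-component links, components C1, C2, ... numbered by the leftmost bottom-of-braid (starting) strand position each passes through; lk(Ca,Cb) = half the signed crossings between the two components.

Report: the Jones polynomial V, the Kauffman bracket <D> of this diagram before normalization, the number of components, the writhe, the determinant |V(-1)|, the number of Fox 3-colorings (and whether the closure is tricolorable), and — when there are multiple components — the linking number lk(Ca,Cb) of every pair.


V(x) = -x^(-3/2) - 2x^(1/2) + x^(3/2) - x^(5/2) + x^(7/2)
bracket: -A^-11 + A^-7 - A^-3 + 2A + A^9, w = +1
2 components, writhe +1, over 7 crossings
lk(C1,C2) = -1
det 6, colorings 9 of 3^7 — tricolorable
observation: det 6 = |V(-1)|; divisible by 3, so tricolorable


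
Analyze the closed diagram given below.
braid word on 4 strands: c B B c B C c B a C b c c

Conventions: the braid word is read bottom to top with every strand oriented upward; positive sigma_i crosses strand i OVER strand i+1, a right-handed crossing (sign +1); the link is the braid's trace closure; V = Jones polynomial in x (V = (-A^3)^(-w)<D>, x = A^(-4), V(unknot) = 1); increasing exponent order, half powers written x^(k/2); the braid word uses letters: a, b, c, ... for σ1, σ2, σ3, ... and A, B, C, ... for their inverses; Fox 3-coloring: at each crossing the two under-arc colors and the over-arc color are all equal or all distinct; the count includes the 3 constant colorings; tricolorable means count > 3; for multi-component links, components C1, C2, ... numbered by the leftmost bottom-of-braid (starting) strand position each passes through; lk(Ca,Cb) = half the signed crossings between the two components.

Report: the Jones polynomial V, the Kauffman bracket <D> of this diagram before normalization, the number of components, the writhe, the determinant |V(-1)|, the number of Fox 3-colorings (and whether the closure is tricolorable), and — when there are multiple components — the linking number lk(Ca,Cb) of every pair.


V(x) = x^-4 - 3x^-3 + 5x^-2 - 6x^-1 + 7 - 6x + 5x^2 - 3x^3 + x^4
bracket: -A^-13 + 3A^-9 - 5A^-5 + 6A^-1 - 7A^3 + 6A^7 - 5A^11 + 3A^15 - A^19, w = +1
1 component, writhe +1, over 13 crossings
det 37, colorings 3 of 3^13 — not tricolorable
observation: w = +1 shifts under R1 moves; the (-A^3)^(-1) factor cancels that in V


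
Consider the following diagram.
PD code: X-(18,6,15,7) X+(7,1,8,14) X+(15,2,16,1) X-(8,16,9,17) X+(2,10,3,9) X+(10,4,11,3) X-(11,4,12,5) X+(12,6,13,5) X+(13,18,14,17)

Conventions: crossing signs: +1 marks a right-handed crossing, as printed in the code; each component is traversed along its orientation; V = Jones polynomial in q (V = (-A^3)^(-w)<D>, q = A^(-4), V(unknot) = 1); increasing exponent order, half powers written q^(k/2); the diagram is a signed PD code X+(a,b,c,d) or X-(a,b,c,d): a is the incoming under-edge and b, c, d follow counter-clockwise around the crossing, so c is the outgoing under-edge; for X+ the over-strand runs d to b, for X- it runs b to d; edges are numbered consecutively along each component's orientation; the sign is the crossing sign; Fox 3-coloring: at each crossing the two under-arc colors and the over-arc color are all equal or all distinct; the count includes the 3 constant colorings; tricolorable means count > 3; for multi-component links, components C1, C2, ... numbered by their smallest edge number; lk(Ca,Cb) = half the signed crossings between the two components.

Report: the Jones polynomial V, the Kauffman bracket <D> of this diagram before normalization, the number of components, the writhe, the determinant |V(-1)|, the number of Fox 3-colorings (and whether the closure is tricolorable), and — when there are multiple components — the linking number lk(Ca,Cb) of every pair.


V = -2q^(1/2) + q^(3/2) - 2q^(5/2) + q^(7/2) - q^(9/2) + q^(11/2)
<D> = -A^-13 + A^-9 - A^-5 + 2A^-1 - A^3 + 2A^7 (w = +3)
2 components over 9 crossings, w = +3
lk(C1,C2): 0
3 Fox colorings among 3^9, |V(-1)| = 8: not tricolorable
why: span 5 respects span(V) <= c + mu - 1 = 10 for this 2-component diagram


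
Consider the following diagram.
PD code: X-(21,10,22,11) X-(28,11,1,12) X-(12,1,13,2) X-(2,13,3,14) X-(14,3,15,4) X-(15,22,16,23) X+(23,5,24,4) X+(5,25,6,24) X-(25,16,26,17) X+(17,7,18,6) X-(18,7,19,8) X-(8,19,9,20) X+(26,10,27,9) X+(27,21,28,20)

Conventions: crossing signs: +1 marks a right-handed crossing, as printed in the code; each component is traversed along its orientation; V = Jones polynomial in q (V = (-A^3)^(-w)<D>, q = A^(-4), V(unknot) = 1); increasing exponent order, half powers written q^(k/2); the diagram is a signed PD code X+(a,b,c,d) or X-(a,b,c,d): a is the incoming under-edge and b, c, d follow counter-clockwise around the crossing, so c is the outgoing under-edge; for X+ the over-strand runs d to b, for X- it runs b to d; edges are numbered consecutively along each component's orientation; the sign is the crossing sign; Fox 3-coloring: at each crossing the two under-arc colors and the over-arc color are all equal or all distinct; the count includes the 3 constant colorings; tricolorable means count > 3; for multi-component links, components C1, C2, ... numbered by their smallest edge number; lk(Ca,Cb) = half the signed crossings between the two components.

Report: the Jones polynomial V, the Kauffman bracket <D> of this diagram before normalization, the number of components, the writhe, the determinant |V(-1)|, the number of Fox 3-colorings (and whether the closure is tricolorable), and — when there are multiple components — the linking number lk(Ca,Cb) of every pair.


V(q) = -q^-8 + 2q^-7 - 3q^-6 + 4q^-5 - 5q^-4 + 5q^-3 - 3q^-2 + 3q^-1 - 1
bracket: -A^-12 + 3A^-8 - 3A^-4 + 5 - 5A^4 + 4A^8 - 3A^12 + 2A^16 - A^20, w = -4
1 component, writhe -4, over 14 crossings
det 27, colorings 9 of 3^14 — tricolorable
observation: |V(-1)| = 27: so tricolorable, since 3 divides 27


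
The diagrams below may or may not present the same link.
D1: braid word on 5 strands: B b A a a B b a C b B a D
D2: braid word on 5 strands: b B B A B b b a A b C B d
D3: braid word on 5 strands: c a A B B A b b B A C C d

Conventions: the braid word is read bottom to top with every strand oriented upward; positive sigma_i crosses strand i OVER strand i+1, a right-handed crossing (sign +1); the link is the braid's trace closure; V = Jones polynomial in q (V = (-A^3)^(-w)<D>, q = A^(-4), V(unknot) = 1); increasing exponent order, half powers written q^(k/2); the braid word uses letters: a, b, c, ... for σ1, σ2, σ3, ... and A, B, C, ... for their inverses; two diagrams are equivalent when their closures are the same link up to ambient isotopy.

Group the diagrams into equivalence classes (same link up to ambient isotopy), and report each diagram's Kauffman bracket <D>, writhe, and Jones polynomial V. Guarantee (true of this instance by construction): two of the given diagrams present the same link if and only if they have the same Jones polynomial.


grouping into links: {D1} | {D2} | {D3}
V(D1) = -q^(1/2) - q^(3/2) - q^(5/2) + q^(9/2)  (w +1, c 13, <D> = -A^-15 + A^-7 + A^-3 + A)
V(D2) = -q^(-1/2) - q^(1/2)  (w -1, c 13, <D> = A^-5 + A^-1)
V(D3) = -q^(-9/2) - q^(-5/2) + q^(-3/2) - q^(-1/2)  (w -3, c 13, <D> = A^-7 - A^-3 + A + A^9)
key observation: 3 classes among 3 diagrams; unequal V(q) rules out equality


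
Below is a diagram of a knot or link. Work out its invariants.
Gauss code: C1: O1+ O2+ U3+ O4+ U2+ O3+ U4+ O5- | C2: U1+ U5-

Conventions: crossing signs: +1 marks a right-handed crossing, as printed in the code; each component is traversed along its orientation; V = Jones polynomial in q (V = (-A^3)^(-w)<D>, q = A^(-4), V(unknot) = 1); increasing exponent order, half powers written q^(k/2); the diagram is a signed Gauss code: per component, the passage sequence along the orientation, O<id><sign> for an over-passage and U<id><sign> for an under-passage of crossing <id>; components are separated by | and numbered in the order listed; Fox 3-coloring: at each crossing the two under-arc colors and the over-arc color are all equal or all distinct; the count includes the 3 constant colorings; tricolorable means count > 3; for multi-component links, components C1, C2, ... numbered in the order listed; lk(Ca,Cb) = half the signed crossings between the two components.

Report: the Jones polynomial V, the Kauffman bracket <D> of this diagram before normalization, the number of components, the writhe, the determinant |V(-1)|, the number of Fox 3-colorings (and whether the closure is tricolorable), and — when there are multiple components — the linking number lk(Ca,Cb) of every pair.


V(q) = -q^(1/2) - q^(3/2) - q^(5/2) + q^(9/2)
bracket: -A^-9 + A^-1 + A^3 + A^7, w = +3
2 components, writhe +3, over 5 crossings
lk(C1,C2) = 0
det 0, colorings 27 of 3^5 — tricolorable
observation: w = +3 (over 5 crossings) is diagram-only; (-A^3)^(-3) removes it from V


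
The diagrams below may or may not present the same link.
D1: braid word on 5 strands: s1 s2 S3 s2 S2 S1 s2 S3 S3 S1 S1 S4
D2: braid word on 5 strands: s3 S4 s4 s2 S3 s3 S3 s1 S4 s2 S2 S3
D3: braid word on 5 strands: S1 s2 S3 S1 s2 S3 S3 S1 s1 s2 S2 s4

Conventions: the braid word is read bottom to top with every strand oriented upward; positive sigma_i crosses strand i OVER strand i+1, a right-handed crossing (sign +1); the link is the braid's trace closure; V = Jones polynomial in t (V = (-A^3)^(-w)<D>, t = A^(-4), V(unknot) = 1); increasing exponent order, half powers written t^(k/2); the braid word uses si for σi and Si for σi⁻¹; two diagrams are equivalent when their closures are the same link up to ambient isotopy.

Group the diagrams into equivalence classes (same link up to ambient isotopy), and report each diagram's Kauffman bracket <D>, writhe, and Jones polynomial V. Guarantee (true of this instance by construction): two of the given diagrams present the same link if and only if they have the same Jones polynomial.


grouping into links: {D1, D3} | {D2}
V(D1) = -t^-6 + 2t^-5 - 3t^-4 + 4t^-3 - 3t^-2 + 3t^-1 - 2 + t  (w -4, c 12, <D> = A^-16 - 2A^-12 + 3A^-8 - 3A^-4 + 4 - 3A^4 + 2A^8 - A^12)
V(D2) = 1  (w 0, c 12, <D> = 1)
D3 (bracket A^-10 - 2A^-6 + 3A^-2 - 3A^2 + 4A^6 - 3A^10 + 2A^14 - A^18; 12 crossings at w = -2): V = -t^-6 + 2t^-5 - 3t^-4 + 4t^-3 - 3t^-2 + 3t^-1 - 2 + t
why: comparing 3 Jones polynomials yields 2 groups


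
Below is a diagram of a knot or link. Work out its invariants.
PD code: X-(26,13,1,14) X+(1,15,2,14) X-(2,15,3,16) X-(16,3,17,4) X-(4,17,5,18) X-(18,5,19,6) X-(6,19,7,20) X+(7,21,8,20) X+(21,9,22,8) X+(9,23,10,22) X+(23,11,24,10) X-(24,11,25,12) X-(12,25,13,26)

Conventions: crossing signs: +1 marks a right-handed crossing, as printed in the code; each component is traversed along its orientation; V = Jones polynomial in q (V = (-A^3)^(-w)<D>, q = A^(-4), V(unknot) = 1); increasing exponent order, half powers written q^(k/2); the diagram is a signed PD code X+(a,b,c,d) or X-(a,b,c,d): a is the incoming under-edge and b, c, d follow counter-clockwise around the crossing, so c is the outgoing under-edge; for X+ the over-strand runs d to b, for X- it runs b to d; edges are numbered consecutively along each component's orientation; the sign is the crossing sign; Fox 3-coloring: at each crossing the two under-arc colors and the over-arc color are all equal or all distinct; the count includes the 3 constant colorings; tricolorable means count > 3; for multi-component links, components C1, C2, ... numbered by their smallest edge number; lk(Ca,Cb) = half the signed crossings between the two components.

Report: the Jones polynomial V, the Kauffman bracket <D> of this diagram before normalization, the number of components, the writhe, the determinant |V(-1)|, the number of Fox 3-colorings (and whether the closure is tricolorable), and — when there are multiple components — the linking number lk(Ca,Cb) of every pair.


Jones polynomial: V(q) = -q^-4 + q^-3 + q^-1
<D> = -A^-5 - A^3 + A^7; writhe -3
components 1, writhe -3 (13 crossings)
3-colorings: 9 of 3^13, det 3 — tricolorable
note: w = -3 shifts under R1 moves; the (-A^3)^(3) factor cancels that in V


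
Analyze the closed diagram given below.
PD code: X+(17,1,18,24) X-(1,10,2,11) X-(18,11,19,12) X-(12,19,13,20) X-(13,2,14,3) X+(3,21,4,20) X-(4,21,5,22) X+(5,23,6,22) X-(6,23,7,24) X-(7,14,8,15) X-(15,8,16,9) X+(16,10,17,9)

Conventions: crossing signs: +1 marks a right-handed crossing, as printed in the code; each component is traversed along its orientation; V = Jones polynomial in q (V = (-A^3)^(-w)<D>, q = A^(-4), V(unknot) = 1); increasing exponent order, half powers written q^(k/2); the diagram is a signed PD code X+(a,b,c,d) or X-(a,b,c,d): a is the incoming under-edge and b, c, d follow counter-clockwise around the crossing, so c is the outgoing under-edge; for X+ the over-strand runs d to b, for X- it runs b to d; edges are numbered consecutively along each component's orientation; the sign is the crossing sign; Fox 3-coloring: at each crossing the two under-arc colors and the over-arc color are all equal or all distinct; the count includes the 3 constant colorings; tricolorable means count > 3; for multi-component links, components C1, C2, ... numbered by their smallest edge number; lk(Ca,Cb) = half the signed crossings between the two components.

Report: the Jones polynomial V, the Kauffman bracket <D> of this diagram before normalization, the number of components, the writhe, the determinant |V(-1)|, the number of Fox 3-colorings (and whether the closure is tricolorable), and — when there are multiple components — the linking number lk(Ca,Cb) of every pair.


V = -q^-6 + q^-5 - q^-4 + 2q^-3 - q^-2 + q^-1
<D> = A^-8 - A^-4 + 2 - A^4 + A^8 - A^12 (w = -4)
1 component over 12 crossings, w = -4
3 Fox colorings among 3^12, |V(-1)| = 7: not tricolorable
why: V spans 5 powers of q: at least 5 crossings in any diagram


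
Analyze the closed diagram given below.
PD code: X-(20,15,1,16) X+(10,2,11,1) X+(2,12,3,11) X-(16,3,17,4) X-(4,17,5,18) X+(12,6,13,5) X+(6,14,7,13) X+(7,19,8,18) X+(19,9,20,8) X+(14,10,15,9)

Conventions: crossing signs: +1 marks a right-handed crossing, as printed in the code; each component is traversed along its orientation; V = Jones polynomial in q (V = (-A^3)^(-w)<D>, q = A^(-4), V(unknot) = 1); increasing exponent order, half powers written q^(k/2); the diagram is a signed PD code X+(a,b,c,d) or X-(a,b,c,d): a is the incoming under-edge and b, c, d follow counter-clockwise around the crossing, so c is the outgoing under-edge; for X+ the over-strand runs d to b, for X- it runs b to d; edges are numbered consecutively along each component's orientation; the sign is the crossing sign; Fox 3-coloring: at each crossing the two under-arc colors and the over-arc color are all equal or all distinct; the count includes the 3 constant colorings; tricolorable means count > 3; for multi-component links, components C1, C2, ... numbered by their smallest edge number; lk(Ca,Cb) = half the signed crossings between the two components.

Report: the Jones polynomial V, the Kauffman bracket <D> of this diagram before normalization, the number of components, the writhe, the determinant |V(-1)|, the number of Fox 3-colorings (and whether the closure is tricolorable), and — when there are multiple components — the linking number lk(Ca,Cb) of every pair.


V = -1 + 3q - 4q^2 + 6q^3 - 5q^4 + 5q^5 - 4q^6 + 2q^7 - q^8
<D> = -A^-20 + 2A^-16 - 4A^-12 + 5A^-8 - 5A^-4 + 6 - 4A^4 + 3A^8 - A^12 (w = +4)
1 component over 10 crossings, w = +4
3 Fox colorings among 3^10, |V(-1)| = 31: not tricolorable
why: the span of V is 8, forcing >= 8 crossings in any diagram


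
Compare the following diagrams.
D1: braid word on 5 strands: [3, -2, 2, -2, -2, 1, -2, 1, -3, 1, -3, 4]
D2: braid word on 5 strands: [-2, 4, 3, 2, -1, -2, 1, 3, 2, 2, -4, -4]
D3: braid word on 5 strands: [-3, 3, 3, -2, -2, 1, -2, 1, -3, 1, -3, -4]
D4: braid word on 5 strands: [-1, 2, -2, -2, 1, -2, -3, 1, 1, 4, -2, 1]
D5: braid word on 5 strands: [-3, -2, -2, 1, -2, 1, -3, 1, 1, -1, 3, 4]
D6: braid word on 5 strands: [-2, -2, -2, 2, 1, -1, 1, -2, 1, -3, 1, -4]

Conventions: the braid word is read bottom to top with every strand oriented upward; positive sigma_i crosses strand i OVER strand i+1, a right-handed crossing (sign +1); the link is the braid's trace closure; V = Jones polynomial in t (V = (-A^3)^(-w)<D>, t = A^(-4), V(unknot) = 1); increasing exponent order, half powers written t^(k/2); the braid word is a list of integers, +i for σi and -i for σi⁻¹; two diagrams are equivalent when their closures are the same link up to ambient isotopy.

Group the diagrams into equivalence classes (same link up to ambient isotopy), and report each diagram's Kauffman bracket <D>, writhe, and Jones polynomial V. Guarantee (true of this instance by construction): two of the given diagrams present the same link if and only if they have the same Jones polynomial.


classes: {D1, D3, D4, D5, D6} | {D2}
V(D1) = -t^-3 + 2t^-2 - 2t^-1 + 3 - 2t + 2t^2 - t^3  [12 crossings, <D> = -A^-12 + 2A^-8 - 2A^-4 + 3 - 2A^4 + 2A^8 - A^12, w = 0]
D2 (bracket -A^-10 + A^-6 + A^2; 12 crossings at w = +2): V = t + t^3 - t^4
V(D3) = -t^-3 + 2t^-2 - 2t^-1 + 3 - 2t + 2t^2 - t^3  [12 crossings, <D> = -A^-18 + 2A^-14 - 2A^-10 + 3A^-6 - 2A^-2 + 2A^2 - A^6, w = -2]
V(D4) = -t^-3 + 2t^-2 - 2t^-1 + 3 - 2t + 2t^2 - t^3  (w 0, c 12, <D> = -A^-12 + 2A^-8 - 2A^-4 + 3 - 2A^4 + 2A^8 - A^12)
D5 (bracket -A^-12 + 2A^-8 - 2A^-4 + 3 - 2A^4 + 2A^8 - A^12; 12 crossings at w = 0): V = -t^-3 + 2t^-2 - 2t^-1 + 3 - 2t + 2t^2 - t^3
V(D6) = -t^-3 + 2t^-2 - 2t^-1 + 3 - 2t + 2t^2 - t^3  [12 crossings, <D> = -A^-18 + 2A^-14 - 2A^-10 + 3A^-6 - 2A^-2 + 2A^2 - A^6, w = -2]
note: comparing 6 Jones polynomials yields 2 groups


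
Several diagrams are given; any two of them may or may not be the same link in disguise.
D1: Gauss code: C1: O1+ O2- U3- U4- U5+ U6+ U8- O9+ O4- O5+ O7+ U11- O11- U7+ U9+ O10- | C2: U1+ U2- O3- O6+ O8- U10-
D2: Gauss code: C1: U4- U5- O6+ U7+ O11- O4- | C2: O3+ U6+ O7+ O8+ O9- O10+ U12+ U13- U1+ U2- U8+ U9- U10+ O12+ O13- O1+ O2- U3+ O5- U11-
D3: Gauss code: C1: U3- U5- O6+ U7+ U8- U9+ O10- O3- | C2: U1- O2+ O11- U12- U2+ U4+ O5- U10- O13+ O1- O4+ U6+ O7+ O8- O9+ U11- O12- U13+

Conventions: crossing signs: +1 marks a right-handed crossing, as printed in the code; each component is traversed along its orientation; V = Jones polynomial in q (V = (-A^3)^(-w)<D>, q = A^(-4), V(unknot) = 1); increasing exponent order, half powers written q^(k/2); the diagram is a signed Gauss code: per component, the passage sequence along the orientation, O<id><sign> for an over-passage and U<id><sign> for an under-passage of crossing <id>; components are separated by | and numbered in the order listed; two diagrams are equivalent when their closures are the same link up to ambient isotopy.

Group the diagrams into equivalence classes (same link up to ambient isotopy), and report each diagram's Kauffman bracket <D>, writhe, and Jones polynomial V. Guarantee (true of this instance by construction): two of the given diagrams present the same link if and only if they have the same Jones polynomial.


classes: {D1} | {D2, D3}
V(D1) = -q^(-5/2) - q^(-1/2)  [11 crossings, <D> = A^-1 + A^7, w = -1]
V(D2) = -q^(-3/2) + q^(-1/2) - 2q^(1/2) + q^(3/2) - 2q^(5/2) + q^(7/2)  [13 crossings, <D> = -A^-11 + 2A^-7 - A^-3 + 2A - A^5 + A^9, w = +1]
D3 (bracket -A^-17 + 2A^-13 - A^-9 + 2A^-5 - A^-1 + A^3; 13 crossings at w = -1): V = -q^(-3/2) + q^(-1/2) - 2q^(1/2) + q^(3/2) - 2q^(5/2) + q^(7/2)
note: 2 classes among 3 diagrams; unequal V(q) rules out equality


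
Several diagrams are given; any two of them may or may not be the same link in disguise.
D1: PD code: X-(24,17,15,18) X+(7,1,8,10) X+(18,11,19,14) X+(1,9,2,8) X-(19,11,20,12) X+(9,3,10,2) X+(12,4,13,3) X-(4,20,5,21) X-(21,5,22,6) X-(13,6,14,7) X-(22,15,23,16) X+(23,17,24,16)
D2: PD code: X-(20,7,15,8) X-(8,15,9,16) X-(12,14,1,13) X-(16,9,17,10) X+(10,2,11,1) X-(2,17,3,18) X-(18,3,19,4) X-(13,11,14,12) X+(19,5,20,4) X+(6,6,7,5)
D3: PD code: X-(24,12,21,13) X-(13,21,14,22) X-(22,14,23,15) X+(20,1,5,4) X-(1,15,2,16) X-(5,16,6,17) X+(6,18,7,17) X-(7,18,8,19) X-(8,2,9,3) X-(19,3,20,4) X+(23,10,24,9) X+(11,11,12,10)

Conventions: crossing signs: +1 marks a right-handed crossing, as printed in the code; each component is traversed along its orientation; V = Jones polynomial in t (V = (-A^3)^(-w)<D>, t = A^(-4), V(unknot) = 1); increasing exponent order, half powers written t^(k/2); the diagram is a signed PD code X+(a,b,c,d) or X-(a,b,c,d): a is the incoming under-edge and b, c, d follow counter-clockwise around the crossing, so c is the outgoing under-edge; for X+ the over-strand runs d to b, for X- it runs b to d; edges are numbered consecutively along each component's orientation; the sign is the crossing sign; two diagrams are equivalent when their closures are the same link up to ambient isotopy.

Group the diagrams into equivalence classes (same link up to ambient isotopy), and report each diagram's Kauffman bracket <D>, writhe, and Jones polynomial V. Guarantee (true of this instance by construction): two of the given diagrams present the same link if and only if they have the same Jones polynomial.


classes: {D1} | {D2} | {D3}
V(D1) = t^-2 + t^-1 + 2 + t - t^4  [12 crossings, <D> = -A^-16 + A^-4 + 2 + A^4 + A^8, w = 0]
V(D2) = t^-8 - t^-7 + 2t^-6 - t^-5 + 2t^-4 + t^-2  [10 crossings, <D> = A^-4 + 2A^4 - A^8 + 2A^12 - A^16 + A^20, w = -4]
D3 (bracket A^-8 + 2 + A^8; 12 crossings at w = -4): V = t^-5 + 2t^-3 + t^-1
note: 3 classes among 3 diagrams; unequal V(t) rules out equality


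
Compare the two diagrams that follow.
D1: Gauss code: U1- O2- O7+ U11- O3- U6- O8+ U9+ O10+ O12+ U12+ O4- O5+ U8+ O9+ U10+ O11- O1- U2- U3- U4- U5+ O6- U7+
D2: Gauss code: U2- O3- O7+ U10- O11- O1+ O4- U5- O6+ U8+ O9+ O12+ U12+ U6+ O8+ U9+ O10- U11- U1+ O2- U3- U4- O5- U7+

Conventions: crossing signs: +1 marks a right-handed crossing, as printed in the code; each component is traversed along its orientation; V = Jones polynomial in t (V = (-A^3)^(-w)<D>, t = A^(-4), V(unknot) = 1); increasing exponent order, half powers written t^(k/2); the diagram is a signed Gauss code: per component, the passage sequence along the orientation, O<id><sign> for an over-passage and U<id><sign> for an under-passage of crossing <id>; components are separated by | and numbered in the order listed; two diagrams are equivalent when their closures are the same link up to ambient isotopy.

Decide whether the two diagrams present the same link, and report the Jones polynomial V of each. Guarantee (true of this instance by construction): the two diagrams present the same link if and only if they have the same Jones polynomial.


same link: yes
V(D1) = -t^-5 + t^-4 - 2t^-3 + 4t^-2 - 3t^-1 + 4 - 3t + 2t^2 - t^3  [12 crossings, <D> = -A^-12 + 2A^-8 - 3A^-4 + 4 - 3A^4 + 4A^8 - 2A^12 + A^16 - A^20, w = 0]
V(D2) = -t^-5 + t^-4 - 2t^-3 + 4t^-2 - 3t^-1 + 4 - 3t + 2t^2 - t^3  [12 crossings, <D> = -A^-12 + 2A^-8 - 3A^-4 + 4 - 3A^4 + 4A^8 - 2A^12 + A^16 - A^20, w = 0]
insight: one V(t) for all 2 diagrams — one class (guaranteed)


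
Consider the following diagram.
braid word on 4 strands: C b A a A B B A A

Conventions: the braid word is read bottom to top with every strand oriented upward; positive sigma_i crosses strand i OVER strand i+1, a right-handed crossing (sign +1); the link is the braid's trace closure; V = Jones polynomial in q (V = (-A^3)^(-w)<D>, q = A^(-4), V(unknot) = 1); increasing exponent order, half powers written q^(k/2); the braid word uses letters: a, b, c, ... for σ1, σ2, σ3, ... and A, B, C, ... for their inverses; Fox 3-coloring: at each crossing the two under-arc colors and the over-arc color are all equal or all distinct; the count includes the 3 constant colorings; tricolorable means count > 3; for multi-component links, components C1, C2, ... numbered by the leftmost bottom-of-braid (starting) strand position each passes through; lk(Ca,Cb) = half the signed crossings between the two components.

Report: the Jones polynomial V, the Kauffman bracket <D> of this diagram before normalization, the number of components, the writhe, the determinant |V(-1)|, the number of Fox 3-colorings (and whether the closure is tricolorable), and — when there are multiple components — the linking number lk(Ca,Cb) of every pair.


V(q) = -q^-6 + q^-5 - q^-4 + 2q^-3 - q^-2 + q^-1
bracket: -A^-11 + A^-7 - 2A^-3 + A - A^5 + A^9, w = -5
1 component, writhe -5, over 9 crossings
det 7, colorings 3 of 3^9 — not tricolorable
observation: the span of V is 5, forcing >= 5 crossings in any diagram


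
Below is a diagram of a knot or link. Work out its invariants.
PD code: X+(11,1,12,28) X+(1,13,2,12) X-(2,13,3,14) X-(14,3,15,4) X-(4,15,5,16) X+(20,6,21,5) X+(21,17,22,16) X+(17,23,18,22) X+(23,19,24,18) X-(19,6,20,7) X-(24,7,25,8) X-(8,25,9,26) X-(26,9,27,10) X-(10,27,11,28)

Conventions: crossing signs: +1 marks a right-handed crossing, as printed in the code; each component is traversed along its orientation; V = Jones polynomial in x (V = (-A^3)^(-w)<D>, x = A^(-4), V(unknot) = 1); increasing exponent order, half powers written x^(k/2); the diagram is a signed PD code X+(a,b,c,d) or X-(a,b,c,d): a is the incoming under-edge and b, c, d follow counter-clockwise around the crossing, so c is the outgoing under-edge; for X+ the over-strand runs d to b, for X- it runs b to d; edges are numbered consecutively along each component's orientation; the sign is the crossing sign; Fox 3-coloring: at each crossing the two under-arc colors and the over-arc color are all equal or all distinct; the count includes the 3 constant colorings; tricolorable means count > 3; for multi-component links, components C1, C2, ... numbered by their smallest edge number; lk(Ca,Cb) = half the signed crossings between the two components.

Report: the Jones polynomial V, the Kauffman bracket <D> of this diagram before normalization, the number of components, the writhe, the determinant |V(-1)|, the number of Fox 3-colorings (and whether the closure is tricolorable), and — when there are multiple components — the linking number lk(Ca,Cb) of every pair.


Jones polynomial: V(x) = -x^-6 + x^-5 - 2x^-4 + 3x^-3 - 2x^-2 + 3x^-1 - 1 + x - x^2
<D> = -A^-14 + A^-10 - A^-6 + 3A^-2 - 2A^2 + 3A^6 - 2A^10 + A^14 - A^18; writhe -2
components 1, writhe -2 (14 crossings)
3-colorings: 9 of 3^14, det 15 — tricolorable
note: |V(-1)| = 15: so tricolorable, since 3 divides 15


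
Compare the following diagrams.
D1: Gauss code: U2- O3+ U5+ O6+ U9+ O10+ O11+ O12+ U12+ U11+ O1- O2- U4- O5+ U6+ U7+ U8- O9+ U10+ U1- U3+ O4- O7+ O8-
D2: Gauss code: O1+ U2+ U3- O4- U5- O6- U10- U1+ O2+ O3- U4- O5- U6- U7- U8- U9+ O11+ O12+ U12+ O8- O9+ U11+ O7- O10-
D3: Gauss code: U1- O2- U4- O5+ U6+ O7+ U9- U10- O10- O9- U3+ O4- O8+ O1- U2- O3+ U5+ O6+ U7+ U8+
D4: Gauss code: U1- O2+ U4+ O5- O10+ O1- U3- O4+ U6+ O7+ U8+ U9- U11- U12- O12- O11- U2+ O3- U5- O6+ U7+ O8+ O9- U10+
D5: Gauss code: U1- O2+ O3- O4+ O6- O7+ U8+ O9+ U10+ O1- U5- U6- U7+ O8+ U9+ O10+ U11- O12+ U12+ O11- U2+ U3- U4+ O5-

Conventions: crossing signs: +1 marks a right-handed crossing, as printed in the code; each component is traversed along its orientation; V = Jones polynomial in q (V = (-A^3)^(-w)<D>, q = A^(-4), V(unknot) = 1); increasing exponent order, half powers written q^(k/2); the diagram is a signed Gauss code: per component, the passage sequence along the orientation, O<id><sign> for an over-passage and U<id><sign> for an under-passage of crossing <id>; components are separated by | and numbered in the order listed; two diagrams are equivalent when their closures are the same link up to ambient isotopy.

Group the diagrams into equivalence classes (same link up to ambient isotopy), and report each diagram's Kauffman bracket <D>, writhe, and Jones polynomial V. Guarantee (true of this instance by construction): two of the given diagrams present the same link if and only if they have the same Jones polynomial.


grouping into links: {D1, D3, D4, D5} | {D2}
V(D1) = q^-1 - 1 + 2q - 2q^2 + 2q^3 - 2q^4 + q^5  (w +4, c 12, <D> = A^-8 - 2A^-4 + 2 - 2A^4 + 2A^8 - A^12 + A^16)
D2 (bracket A^-2 + A^6 - A^10; 12 crossings at w = -2): V = -q^-4 + q^-3 + q^-1
V(D3) = q^-1 - 1 + 2q - 2q^2 + 2q^3 - 2q^4 + q^5  (w 0, c 10, <D> = A^-20 - 2A^-16 + 2A^-12 - 2A^-8 + 2A^-4 - 1 + A^4)
D4 (bracket A^-20 - 2A^-16 + 2A^-12 - 2A^-8 + 2A^-4 - 1 + A^4; 12 crossings at w = 0): V = q^-1 - 1 + 2q - 2q^2 + 2q^3 - 2q^4 + q^5
V(D5) = q^-1 - 1 + 2q - 2q^2 + 2q^3 - 2q^4 + q^5  (w +2, c 12, <D> = A^-14 - 2A^-10 + 2A^-6 - 2A^-2 + 2A^2 - A^6 + A^10)
why: 2 values of V(q) split the 5 diagrams


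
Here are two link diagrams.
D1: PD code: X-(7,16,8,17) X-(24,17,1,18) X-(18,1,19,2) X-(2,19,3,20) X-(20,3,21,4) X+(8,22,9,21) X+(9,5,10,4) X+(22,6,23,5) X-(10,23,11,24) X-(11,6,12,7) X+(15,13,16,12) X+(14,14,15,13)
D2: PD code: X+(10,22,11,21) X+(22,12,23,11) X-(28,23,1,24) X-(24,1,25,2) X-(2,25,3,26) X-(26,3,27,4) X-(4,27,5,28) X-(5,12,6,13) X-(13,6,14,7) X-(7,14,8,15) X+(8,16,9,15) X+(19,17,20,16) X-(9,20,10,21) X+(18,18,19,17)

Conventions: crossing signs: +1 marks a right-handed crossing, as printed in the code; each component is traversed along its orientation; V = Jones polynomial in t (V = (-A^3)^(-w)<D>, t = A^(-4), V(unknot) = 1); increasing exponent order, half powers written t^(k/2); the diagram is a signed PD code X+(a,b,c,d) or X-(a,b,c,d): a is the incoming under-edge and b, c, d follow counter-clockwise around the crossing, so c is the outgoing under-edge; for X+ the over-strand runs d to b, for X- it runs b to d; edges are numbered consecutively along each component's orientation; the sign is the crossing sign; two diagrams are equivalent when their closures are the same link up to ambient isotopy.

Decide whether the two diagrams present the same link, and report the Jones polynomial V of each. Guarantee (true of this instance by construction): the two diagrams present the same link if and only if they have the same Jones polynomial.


equivalent: no
D1 (bracket A^-2 + A^6 - A^10; 12 crossings at w = -2): V = -t^-4 + t^-3 + t^-1
D2 (bracket A^-4 + A^4 - A^8 + A^12 - A^16; 14 crossings at w = -4): V = -t^-7 + t^-6 - t^-5 + t^-4 + t^-2
key observation: 2 classes among 2 diagrams; unequal V(t) rules out equality


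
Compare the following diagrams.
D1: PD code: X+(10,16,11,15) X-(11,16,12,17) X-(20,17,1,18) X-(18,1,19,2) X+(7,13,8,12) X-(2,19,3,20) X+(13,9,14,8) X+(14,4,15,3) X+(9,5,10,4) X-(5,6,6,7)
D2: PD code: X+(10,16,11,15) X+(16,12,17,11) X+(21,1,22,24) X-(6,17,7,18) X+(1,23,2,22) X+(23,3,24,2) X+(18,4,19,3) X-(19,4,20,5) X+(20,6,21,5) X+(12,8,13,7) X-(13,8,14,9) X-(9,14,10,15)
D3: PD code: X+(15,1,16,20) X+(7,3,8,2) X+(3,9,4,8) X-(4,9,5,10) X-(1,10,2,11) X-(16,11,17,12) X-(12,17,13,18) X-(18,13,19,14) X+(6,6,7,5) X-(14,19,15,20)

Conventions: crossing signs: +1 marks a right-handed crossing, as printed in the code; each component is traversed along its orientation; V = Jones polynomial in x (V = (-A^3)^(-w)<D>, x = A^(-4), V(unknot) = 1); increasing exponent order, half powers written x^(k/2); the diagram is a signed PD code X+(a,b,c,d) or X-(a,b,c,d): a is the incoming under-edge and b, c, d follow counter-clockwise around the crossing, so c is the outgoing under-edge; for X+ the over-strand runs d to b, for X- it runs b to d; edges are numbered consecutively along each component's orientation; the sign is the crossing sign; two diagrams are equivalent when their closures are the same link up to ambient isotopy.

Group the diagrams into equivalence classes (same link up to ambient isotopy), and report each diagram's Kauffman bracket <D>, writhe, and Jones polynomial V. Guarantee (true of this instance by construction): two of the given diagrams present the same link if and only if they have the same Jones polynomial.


classes: {D1} | {D2} | {D3}
V(D1) = -x^-3 + x^-2 - x^-1 + 3 - x + x^2 - x^3  [10 crossings, <D> = -A^-12 + A^-8 - A^-4 + 3 - A^4 + A^8 - A^12, w = 0]
V(D2) = x + x^3 - x^4  [12 crossings, <D> = -A^-4 + 1 + A^8, w = +4]
V(D3) = -x^-4 + x^-3 + x^-1  (w -2, c 10, <D> = A^-2 + A^6 - A^10)
insight: 3 values of V(x) split the 3 diagrams


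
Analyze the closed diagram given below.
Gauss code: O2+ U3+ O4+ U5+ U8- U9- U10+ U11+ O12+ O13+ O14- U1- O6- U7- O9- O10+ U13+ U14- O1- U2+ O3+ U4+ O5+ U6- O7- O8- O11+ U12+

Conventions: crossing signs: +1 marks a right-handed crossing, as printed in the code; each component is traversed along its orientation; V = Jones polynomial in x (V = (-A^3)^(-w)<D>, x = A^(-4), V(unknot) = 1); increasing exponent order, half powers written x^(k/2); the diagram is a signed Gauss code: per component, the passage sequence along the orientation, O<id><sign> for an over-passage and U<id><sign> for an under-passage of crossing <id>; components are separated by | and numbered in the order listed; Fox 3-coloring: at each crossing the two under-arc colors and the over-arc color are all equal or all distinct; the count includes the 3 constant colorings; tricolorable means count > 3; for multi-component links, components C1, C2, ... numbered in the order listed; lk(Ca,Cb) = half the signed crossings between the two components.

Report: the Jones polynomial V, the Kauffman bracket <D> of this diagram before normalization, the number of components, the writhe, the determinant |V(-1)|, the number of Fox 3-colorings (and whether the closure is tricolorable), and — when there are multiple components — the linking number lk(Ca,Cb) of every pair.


Jones polynomial: V(x) = -x^-2 + 2x^-1 - 2 + 4x - 4x^2 + 4x^3 - 3x^4 + 2x^5 - x^6
<D> = -A^-18 + 2A^-14 - 3A^-10 + 4A^-6 - 4A^-2 + 4A^2 - 2A^6 + 2A^10 - A^14; writhe +2
components 1, writhe +2 (14 crossings)
3-colorings: 3 of 3^14, det 23 — not tricolorable
note: w = +2 shifts under R1 moves; the (-A^3)^(-2) factor cancels that in V


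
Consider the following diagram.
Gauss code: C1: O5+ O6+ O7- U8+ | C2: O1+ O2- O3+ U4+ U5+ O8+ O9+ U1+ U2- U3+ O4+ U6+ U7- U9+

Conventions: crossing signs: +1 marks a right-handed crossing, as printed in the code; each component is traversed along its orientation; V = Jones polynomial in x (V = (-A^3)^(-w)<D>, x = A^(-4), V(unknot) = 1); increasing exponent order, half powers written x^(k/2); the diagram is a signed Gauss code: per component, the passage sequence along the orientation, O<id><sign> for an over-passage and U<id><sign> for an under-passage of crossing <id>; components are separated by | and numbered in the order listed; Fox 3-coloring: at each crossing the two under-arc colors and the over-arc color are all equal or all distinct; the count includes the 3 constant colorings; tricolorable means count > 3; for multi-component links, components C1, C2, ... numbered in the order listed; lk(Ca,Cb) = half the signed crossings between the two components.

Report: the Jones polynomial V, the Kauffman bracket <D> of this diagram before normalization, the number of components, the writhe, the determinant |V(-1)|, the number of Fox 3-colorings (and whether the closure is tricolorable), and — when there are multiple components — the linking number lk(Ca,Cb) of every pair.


V(x) = -x^(3/2) - 2x^(7/2) + x^(9/2) - x^(11/2) + x^(13/2)
bracket: -A^-11 + A^-7 - A^-3 + 2A + A^9, w = +5
2 components, writhe +5, over 9 crossings
lk(C1,C2) = +1
det 6, colorings 9 of 3^9 — tricolorable
observation: the 1 component pair carries total linking +1


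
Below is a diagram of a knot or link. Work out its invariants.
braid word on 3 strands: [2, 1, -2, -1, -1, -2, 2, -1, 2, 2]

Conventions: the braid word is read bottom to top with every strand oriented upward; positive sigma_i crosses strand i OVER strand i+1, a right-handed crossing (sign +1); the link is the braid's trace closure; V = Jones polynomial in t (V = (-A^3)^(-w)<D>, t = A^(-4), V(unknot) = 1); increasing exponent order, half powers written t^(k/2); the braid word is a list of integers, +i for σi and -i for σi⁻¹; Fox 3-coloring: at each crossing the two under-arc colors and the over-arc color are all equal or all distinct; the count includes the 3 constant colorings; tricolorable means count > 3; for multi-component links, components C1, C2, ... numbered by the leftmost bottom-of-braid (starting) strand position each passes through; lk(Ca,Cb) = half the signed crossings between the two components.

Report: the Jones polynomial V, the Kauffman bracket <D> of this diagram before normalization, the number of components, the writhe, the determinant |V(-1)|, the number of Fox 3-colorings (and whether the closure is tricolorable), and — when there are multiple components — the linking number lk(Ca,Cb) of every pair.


V(t) = -t^-3 + 2t^-2 - 2t^-1 + 3 - 2t + 2t^2 - t^3
bracket: -A^-12 + 2A^-8 - 2A^-4 + 3 - 2A^4 + 2A^8 - A^12, w = 0
1 component, writhe 0, over 10 crossings
det 13, colorings 3 of 3^10 — not tricolorable
observation: free reduction leaves σ2 σ1 σ2⁻¹ σ1⁻¹ σ1⁻¹ σ1⁻¹ σ2 σ2 of the original 10 letters


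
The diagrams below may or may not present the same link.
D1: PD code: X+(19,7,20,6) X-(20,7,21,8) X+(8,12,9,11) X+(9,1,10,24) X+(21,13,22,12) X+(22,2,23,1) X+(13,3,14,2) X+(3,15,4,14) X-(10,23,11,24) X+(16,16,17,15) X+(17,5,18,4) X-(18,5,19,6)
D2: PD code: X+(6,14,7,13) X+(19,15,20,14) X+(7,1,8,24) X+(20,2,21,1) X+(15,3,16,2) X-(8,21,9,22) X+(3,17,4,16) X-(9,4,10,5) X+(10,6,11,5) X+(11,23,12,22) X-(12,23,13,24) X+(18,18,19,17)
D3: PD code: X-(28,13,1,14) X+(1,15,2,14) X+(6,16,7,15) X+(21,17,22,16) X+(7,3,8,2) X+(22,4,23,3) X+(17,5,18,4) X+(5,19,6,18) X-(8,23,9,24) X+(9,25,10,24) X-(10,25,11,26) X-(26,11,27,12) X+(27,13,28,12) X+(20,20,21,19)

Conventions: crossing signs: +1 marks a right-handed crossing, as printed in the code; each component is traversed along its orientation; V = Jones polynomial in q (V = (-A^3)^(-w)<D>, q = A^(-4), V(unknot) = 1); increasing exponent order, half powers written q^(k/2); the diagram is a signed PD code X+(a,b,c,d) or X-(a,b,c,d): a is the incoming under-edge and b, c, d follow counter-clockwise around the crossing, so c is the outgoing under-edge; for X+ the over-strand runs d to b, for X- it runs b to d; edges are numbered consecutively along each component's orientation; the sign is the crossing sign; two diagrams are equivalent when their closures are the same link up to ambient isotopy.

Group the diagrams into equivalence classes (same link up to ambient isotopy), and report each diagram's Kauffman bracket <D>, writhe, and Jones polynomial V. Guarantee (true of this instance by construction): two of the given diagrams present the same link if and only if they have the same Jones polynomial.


grouping into links: {D1, D2, D3}
V(D1) = q + q^3 - q^4  (w +6, c 12, <D> = -A^2 + A^6 + A^14)
V(D2) = q + q^3 - q^4  (w +6, c 12, <D> = -A^2 + A^6 + A^14)
V(D3) = q + q^3 - q^4  (w +6, c 14, <D> = -A^2 + A^6 + A^14)
key observation: all 3 diagrams share one V(q), hence one class


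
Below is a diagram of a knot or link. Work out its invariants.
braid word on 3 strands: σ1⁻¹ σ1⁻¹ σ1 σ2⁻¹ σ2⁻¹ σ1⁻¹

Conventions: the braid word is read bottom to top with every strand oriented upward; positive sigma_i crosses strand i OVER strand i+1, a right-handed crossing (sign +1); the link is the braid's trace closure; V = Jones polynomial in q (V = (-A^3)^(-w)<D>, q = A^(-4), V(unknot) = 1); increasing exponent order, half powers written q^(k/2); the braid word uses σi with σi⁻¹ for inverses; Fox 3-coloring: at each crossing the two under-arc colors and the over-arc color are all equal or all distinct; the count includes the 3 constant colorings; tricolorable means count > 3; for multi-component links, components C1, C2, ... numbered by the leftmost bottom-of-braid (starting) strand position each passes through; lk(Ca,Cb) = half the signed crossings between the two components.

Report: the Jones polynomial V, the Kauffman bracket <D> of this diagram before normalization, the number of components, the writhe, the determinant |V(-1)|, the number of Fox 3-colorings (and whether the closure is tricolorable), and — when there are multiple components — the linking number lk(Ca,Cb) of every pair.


Jones polynomial: V(q) = q^-5 + 2q^-3 + q^-1
<D> = A^-8 + 2 + A^8; writhe -4
components 3, writhe -4 (6 crossings)
linking number lk(C1,C2) = -1
lk(C1,C3): -1
lk(C2,C3) = 0
3-colorings: 3 of 3^6, det 4 — not tricolorable
note: the 3 component pairs carry total linking -2
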